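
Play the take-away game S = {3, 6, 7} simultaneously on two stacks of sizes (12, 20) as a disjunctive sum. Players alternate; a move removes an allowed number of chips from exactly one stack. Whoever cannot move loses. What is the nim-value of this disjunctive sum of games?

0

All stacks use S = {3, 6, 7}:
G(0) = 0
G(1) = mex{} = 0
G(2) = mex{} = 0
G(3) = mex{0} = 1
G(4) = mex{0} = 1
G(5) = mex{0} = 1
G(6) = mex{1,0} = 2
G(7) = mex{1,0,0} = 2
G(8) = mex{1,0,0} = 2
G(9) = mex{2,1,0} = 3
G(10) = mex{2,1,1} = 0
G(11) = mex{2,1,1} = 0
G(12) = mex{3,2,1} = 0
G(13) = mex{0,2,2} = 1
G(14) = mex{0,2,2} = 1
G(15) = mex{0,3,2} = 1
G(16) = mex{1,0,3} = 2
G(17) = mex{1,0,0} = 2
G(18) = mex{1,0,0} = 2
G(19) = mex{2,1,0} = 3
G(20) = mex{2,1,1} = 0
Stack A: G(12) = 0.
Stack B: G(20) = 0.
Combined Grundy value = 0 ⊕ 0 = 0.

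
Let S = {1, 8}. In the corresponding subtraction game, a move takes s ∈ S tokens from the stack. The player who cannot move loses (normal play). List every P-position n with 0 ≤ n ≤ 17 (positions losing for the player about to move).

0, 2, 4, 6, 9, 11, 13, 15

G(0) = 0
G(1) = mex{0} = 1
G(2) = mex{1} = 0
G(3) = mex{0} = 1
G(4) = mex{1} = 0
G(5) = mex{0} = 1
G(6) = mex{1} = 0
G(7) = mex{0} = 1
G(8) = mex{1,0} = 2
G(9) = mex{2,1} = 0
G(10) = mex{0,0} = 1
G(11) = mex{1,1} = 0
G(12) = mex{0,0} = 1
G(13) = mex{1,1} = 0
G(14) = mex{0,0} = 1
G(15) = mex{1,1} = 0
G(16) = mex{0,2} = 1
G(17) = mex{1,0} = 2
P-positions are exactly the n with G(n) = 0.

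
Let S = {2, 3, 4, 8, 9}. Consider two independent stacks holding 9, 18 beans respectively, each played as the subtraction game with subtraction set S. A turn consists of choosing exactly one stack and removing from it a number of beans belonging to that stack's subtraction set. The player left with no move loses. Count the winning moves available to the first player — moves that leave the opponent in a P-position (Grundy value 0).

7

All stacks use S = {2, 3, 4, 8, 9}:
n :  0  1  2  3  4  5  6  7  8  9 10 11 12 13 14 15 16 17 18
G :  0  0  1  1  2  2  0  0  1  1  2  2  0  0  1  1  2  2  0
Stack A: G(9) = 1.
Stack B: G(18) = 0.
Combined Grundy value = 1 ⊕ 0 = 1.
A winning move leaves total XOR = 0, i.e. changes one component's Grundy value g to g ⊕ X where X is the current total.
Stack A: need g' = 1⊕1 = 0. Options: 9−2→G=0, 9−3→G=0, 9−4→G=2, 9−8→G=0, 9−9→G=0. Hits: 4.
Stack B: need g' = 0⊕1 = 1. Options: 18−2→G=2, 18−3→G=1, 18−4→G=1, 18−8→G=2, 18−9→G=1. Hits: 3.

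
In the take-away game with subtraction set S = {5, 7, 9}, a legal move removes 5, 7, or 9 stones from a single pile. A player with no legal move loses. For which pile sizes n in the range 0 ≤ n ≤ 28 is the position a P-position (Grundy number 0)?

0, 1, 2, 3, 4, 14, 15, 16, 17, 18, 28

G(0) = 0
G(1) = mex{} = 0
G(2) = mex{} = 0
G(3) = mex{} = 0
G(4) = mex{} = 0
G(5) = mex{0} = 1
G(6) = mex{0} = 1
G(7) = mex{0,0} = 1
G(8) = mex{0,0} = 1
G(9) = mex{0,0,0} = 1
G(10) = mex{1,0,0} = 2
G(11) = mex{1,0,0} = 2
G(12) = mex{1,1,0} = 2
G(13) = mex{1,1,0} = 2
G(14) = mex{1,1,1} = 0
G(15) = mex{2,1,1} = 0
G(16) = mex{2,1,1} = 0
G(17) = mex{2,2,1} = 0
G(18) = mex{2,2,1} = 0
G(19) = mex{0,2,2} = 1
G(20) = mex{0,2,2} = 1
G(21) = mex{0,0,2} = 1
G(22) = mex{0,0,2} = 1
G(23) = mex{0,0,0} = 1
G(24) = mex{1,0,0} = 2
G(25) = mex{1,0,0} = 2
G(26) = mex{1,1,0} = 2
G(27) = mex{1,1,0} = 2
G(28) = mex{1,1,1} = 0
P-positions are exactly the n with G(n) = 0.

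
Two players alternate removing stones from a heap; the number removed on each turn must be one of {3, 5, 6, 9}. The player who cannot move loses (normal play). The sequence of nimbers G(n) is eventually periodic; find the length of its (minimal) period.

G(0) = 0
G(1) = mex{} = 0
G(2) = mex{} = 0
G(3) = mex{0} = 1
G(4) = mex{0} = 1
G(5) = mex{0,0} = 1
G(6) = mex{1,0,0} = 2
G(7) = mex{1,0,0} = 2
G(8) = mex{1,1,0} = 2
G(9) = mex{2,1,1,0} = 3
G(10) = mex{2,1,1,0} = 3
G(11) = mex{2,2,1,0} = 3
G(12) = mex{3,2,2,1} = 0
G(13) = mex{3,2,2,1} = 0
G(14) = mex{3,3,2,1} = 0
G(15) = mex{0,3,3,2} = 1
G(16) = mex{0,3,3,2} = 1
G(17) = mex{0,0,3,2} = 1
G(18) = mex{1,0,0,3} = 2
G(19) = mex{1,0,0,3} = 2
G(20) = mex{1,1,0,3} = 2
G(21) = mex{2,1,1,0} = 3
G(22) = mex{2,1,1,0} = 3
G(23) = mex{2,2,1,0} = 3
G(24) = mex{3,2,2,1} = 0
G(25) = mex{3,2,2,1} = 0
G(n+12) = G(n) holds for n = 0,…,8 (a full window of length max(S) = 9), so the sequence is purely periodic with period 12.

12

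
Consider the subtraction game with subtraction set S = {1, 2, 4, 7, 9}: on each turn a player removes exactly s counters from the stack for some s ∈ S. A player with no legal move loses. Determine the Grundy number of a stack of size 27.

2

n :  0  1  2  3  4  5  6  7  8  9 10 11 12 13 14 15 16 17 18 19 20 21 22 23 24 25 26 27
G :  0  1  2  0  1  2  0  1  2  3  4  0  1  2  0  1  2  0  1  2  3  4  0  1  2  0  1  2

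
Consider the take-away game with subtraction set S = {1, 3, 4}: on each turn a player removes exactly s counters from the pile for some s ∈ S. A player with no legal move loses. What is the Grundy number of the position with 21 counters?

n :  0  1  2  3  4  5  6  7  8  9 10 11 12 13 14 15 16 17 18 19 20 21
G :  0  1  0  1  2  3  2  0  1  0  1  2  3  2  0  1  0  1  2  3  2  0

0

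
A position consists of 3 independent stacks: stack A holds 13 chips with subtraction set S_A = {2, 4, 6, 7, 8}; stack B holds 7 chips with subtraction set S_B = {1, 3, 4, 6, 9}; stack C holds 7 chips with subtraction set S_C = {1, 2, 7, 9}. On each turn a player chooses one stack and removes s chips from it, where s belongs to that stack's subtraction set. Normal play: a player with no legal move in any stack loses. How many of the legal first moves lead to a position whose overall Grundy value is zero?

Stack A, S = {2, 4, 6, 7, 8}:
n :  0  1  2  3  4  5  6  7  8  9 10 11 12 13
G :  0  0  1  1  2  2  3  3  4  4  0  0  1  1
G_A(13) = 1.
Stack B, S = {1, 3, 4, 6, 9}:
n : 0 1 2 3 4 5 6 7
G : 0 1 0 1 2 3 2 0
G_B(7) = 0.
Stack C, S = {1, 2, 7, 9}:
G(0) = 0
G(1) = mex{0} = 1
G(2) = mex{1,0} = 2
G(3) = mex{2,1} = 0
G(4) = mex{0,2} = 1
G(5) = mex{1,0} = 2
G(6) = mex{2,1} = 0
G(7) = mex{0,2,0} = 1
G_C(7) = 1.
Combined Grundy value = 1 ⊕ 0 ⊕ 1 = 0.
A winning move leaves total XOR = 0, i.e. changes one component's Grundy value g to g ⊕ X where X is the current total.
Stack A: target g' = 1⊕0 = 1, but every legal move changes the Grundy value (mex property), so 0 moves.
Stack B: target g' = 0⊕0 = 0, but every legal move changes the Grundy value (mex property), so 0 moves.
Stack C: target g' = 1⊕0 = 1, but every legal move changes the Grundy value (mex property), so 0 moves.

0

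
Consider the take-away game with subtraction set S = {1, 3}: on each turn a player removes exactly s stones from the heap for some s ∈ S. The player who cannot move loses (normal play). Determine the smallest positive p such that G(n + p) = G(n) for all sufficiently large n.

G(0) = 0
G(1) = mex{0} = 1
G(2) = mex{1} = 0
G(3) = mex{0,0} = 1
G(4) = mex{1,1} = 0
G(5) = mex{0,0} = 1
G(6) = mex{1,1} = 0
G(7) = mex{0,0} = 1
G(8) = mex{1,1} = 0
G(9) = mex{0,0} = 1
G(10) = mex{1,1} = 0
G(11) = mex{0,0} = 1
G(12) = mex{1,1} = 0
G(13) = mex{0,0} = 1
G(14) = mex{1,1} = 0
G(n+2) = G(n) holds for n = 0,…,2 (a full window of length max(S) = 3), so the sequence is purely periodic with period 2.

2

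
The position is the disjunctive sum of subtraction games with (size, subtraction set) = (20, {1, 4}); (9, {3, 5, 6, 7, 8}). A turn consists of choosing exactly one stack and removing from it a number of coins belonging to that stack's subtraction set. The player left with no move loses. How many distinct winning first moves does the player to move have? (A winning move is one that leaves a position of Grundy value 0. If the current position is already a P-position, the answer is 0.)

2

Stack A, S = {1, 4}:
G(0) = 0
G(1) = mex{0} = 1
G(2) = mex{1} = 0
G(3) = mex{0} = 1
G(4) = mex{1,0} = 2
G(5) = mex{2,1} = 0
G(6) = mex{0,0} = 1
G(7) = mex{1,1} = 0
G(8) = mex{0,2} = 1
G(9) = mex{1,0} = 2
G(10) = mex{2,1} = 0
G(11) = mex{0,0} = 1
G(12) = mex{1,1} = 0
G(13) = mex{0,2} = 1
G(14) = mex{1,0} = 2
G(15) = mex{2,1} = 0
G(16) = mex{0,0} = 1
G(17) = mex{1,1} = 0
G(18) = mex{0,2} = 1
G(19) = mex{1,0} = 2
G(20) = mex{2,1} = 0
G_A(20) = 0.
Stack B, S = {3, 5, 6, 7, 8}:
n : 0 1 2 3 4 5 6 7 8 9
G : 0 0 0 1 1 1 2 2 2 3
G_B(9) = 3.
Combined Grundy value = 0 ⊕ 3 = 3.
A winning move leaves total XOR = 0, i.e. changes one component's Grundy value g to g ⊕ X where X is the current total.
Stack A: need g' = 0⊕3 = 3. Options: 20−1→G=2, 20−4→G=1. Hits: 0.
Stack B: need g' = 3⊕3 = 0. Options: 9−3→G=2, 9−5→G=1, 9−6→G=1, 9−7→G=0, 9−8→G=0. Hits: 2.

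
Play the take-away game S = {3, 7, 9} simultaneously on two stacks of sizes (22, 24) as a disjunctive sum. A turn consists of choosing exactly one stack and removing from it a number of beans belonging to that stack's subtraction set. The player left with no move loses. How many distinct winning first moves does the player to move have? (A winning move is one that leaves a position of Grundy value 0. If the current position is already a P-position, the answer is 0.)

All stacks use S = {3, 7, 9}:
n :  0  1  2  3  4  5  6  7  8  9 10 11 12 13 14 15 16 17 18 19 20 21 22 23 24
G :  0  0  0  1  1  1  0  2  2  1  3  3  0  2  0  1  0  1  0  1  0  1  0  1  0
Stack A: G(22) = 0.
Stack B: G(24) = 0.
Combined Grundy value = 0 ⊕ 0 = 0.
A winning move leaves total XOR = 0, i.e. changes one component's Grundy value g to g ⊕ X where X is the current total.
Stack A: target g' = 0⊕0 = 0, but every legal move changes the Grundy value (mex property), so 0 moves.
Stack B: target g' = 0⊕0 = 0, but every legal move changes the Grundy value (mex property), so 0 moves.

0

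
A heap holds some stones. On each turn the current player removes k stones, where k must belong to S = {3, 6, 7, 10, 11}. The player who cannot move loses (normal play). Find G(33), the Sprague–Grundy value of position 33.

G(0) = 0
G(1) = mex{} = 0
G(2) = mex{} = 0
G(3) = mex{0} = 1
G(4) = mex{0} = 1
G(5) = mex{0} = 1
G(6) = mex{1,0} = 2
G(7) = mex{1,0,0} = 2
G(8) = mex{1,0,0} = 2
G(9) = mex{2,1,0} = 3
G(10) = mex{2,1,1,0} = 3
G(11) = mex{2,1,1,0,0} = 3
G(12) = mex{3,2,1,0,0} = 4
G(13) = mex{3,2,2,1,0} = 4
G(14) = mex{3,2,2,1,1} = 0
G(15) = mex{4,3,2,1,1} = 0
G(16) = mex{4,3,3,2,1} = 0
G(17) = mex{0,3,3,2,2} = 1
G(18) = mex{0,4,3,2,2} = 1
G(19) = mex{0,4,4,3,2} = 1
G(20) = mex{1,0,4,3,3} = 2
G(21) = mex{1,0,0,3,3} = 2
G(22) = mex{1,0,0,4,3} = 2
G(23) = mex{2,1,0,4,4} = 3
G(24) = mex{2,1,1,0,4} = 3
G(25) = mex{2,1,1,0,0} = 3
G(26) = mex{3,2,1,0,0} = 4
G(27) = mex{3,2,2,1,0} = 4
G(28) = mex{3,2,2,1,1} = 0
G(29) = mex{4,3,2,1,1} = 0
G(30) = mex{4,3,3,2,1} = 0
G(31) = mex{0,3,3,2,2} = 1
G(32) = mex{0,4,3,2,2} = 1
G(33) = mex{0,4,4,3,2} = 1

1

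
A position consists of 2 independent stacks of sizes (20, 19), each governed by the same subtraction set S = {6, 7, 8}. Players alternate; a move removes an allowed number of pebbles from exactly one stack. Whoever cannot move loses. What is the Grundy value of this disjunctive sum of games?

1

All stacks use S = {6, 7, 8}:
n :  0  1  2  3  4  5  6  7  8  9 10 11 12 13 14 15 16 17 18 19 20
G :  0  0  0  0  0  0  1  1  1  1  1  1  2  2  0  0  0  0  0  0  1
Stack A: G(20) = 1.
Stack B: G(19) = 0.
Combined Grundy value = 1 ⊕ 0 = 1.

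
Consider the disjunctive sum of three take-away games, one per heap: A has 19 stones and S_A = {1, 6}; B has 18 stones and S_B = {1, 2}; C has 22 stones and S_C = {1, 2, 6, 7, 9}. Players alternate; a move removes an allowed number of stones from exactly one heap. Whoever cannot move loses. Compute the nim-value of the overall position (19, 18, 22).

Heap A, S = {1, 6}:
n :  0  1  2  3  4  5  6  7  8  9 10 11 12 13 14 15 16 17 18 19
G :  0  1  0  1  0  1  2  0  1  0  1  0  1  2  0  1  0  1  0  1
G_A(19) = 1.
Heap B, S = {1, 2}:
n :  0  1  2  3  4  5  6  7  8  9 10 11 12 13 14 15 16 17 18
G :  0  1  2  0  1  2  0  1  2  0  1  2  0  1  2  0  1  2  0
G_B(18) = 0.
Heap C, S = {1, 2, 6, 7, 9}:
n :  0  1  2  3  4  5  6  7  8  9 10 11 12 13 14 15 16 17 18 19 20 21 22
G :  0  1  2  0  1  2  3  4  0  1  2  0  1  2  3  4  0  1  2  0  1  2  3
G_C(22) = 3.
Combined Grundy value = 1 ⊕ 0 ⊕ 3 = 2.

2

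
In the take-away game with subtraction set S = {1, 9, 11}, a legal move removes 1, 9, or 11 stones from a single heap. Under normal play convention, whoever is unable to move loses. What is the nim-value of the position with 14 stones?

0

n :  0  1  2  3  4  5  6  7  8  9 10 11 12 13 14
G :  0  1  0  1  0  1  0  1  0  1  0  1  0  1  0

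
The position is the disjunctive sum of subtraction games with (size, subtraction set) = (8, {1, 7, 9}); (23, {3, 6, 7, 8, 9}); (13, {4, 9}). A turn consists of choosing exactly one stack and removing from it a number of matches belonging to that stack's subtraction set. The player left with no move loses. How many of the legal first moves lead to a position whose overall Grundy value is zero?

1

Stack A, S = {1, 7, 9}:
n : 0 1 2 3 4 5 6 7 8
G : 0 1 0 1 0 1 0 1 0
G_A(8) = 0.
Stack B, S = {3, 6, 7, 8, 9}:
n :  0  1  2  3  4  5  6  7  8  9 10 11 12 13 14 15 16 17 18 19 20 21 22 23
G :  0  0  0  1  1  1  2  2  2  3  3  3  0  0  0  1  1  1  2  2  2  3  3  3
G_B(23) = 3.
Stack C, S = {4, 9}:
G(0) = 0
G(1) = mex{} = 0
G(2) = mex{} = 0
G(3) = mex{} = 0
G(4) = mex{0} = 1
G(5) = mex{0} = 1
G(6) = mex{0} = 1
G(7) = mex{0} = 1
G(8) = mex{1} = 0
G(9) = mex{1,0} = 2
G(10) = mex{1,0} = 2
G(11) = mex{1,0} = 2
G(12) = mex{0,0} = 1
G(13) = mex{2,1} = 0
G_C(13) = 0.
Combined Grundy value = 0 ⊕ 3 ⊕ 0 = 3.
A winning move leaves total XOR = 0, i.e. changes one component's Grundy value g to g ⊕ X where X is the current total.
Stack A: need g' = 0⊕3 = 3. Options: 8−1→G=1, 8−7→G=1. Hits: 0.
Stack B: need g' = 3⊕3 = 0. Options: 23−3→G=2, 23−6→G=1, 23−7→G=1, 23−8→G=1, 23−9→G=0. Hits: 1.
Stack C: need g' = 0⊕3 = 3. Options: 13−4→G=2, 13−9→G=1. Hits: 0.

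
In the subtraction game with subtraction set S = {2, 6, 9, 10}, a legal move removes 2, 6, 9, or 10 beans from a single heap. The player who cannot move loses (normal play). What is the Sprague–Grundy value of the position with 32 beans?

G(0) = 0
G(1) = mex{} = 0
G(2) = mex{0} = 1
G(3) = mex{0} = 1
G(4) = mex{1} = 0
G(5) = mex{1} = 0
G(6) = mex{0,0} = 1
G(7) = mex{0,0} = 1
G(8) = mex{1,1} = 0
G(9) = mex{1,1,0} = 2
G(10) = mex{0,0,0,0} = 1
G(11) = mex{2,0,1,0} = 3
G(12) = mex{1,1,1,1} = 0
G(13) = mex{3,1,0,1} = 2
G(14) = mex{0,0,0,0} = 1
G(15) = mex{2,2,1,0} = 3
G(16) = mex{1,1,1,1} = 0
G(17) = mex{3,3,0,1} = 2
G(18) = mex{0,0,2,0} = 1
G(19) = mex{2,2,1,2} = 0
G(20) = mex{1,1,3,1} = 0
G(21) = mex{0,3,0,3} = 1
G(22) = mex{0,0,2,0} = 1
G(23) = mex{1,2,1,2} = 0
G(24) = mex{1,1,3,1} = 0
G(25) = mex{0,0,0,3} = 1
G(26) = mex{0,0,2,0} = 1
G(27) = mex{1,1,1,2} = 0
G(28) = mex{1,1,0,1} = 2
G(29) = mex{0,0,0,0} = 1
G(30) = mex{2,0,1,0} = 3
G(31) = mex{1,1,1,1} = 0
G(32) = mex{3,1,0,1} = 2

2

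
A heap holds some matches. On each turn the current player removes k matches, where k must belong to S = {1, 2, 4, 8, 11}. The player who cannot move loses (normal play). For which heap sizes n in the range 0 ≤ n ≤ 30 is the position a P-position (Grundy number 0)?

0, 3, 6, 9, 12, 15, 18, 21, 24, 27, 30

n :  0  1  2  3  4  5  6  7  8  9 10 11 12 13 14 15 16 17 18 19 20 21 22 23 24 25 26 27 28 29 30
G :  0  1  2  0  1  2  0  1  2  0  1  2  0  1  2  0  1  2  0  1  2  0  1  2  0  1  2  0  1  2  0
P-positions are exactly the n with G(n) = 0.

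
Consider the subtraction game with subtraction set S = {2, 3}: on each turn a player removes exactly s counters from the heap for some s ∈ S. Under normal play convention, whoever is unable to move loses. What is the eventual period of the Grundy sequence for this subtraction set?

5

n :  0  1  2  3  4  5  6  7  8  9 10 11 12 13 14
G :  0  0  1  1  2  0  0  1  1  2  0  0  1  1  2
G(n+5) = G(n) holds for n = 0,…,2 (a full window of length max(S) = 3), so the sequence is purely periodic with period 5.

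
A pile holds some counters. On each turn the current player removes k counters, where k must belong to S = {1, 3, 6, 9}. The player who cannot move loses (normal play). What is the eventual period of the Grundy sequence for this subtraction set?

12

G(0) = 0
G(1) = mex{0} = 1
G(2) = mex{1} = 0
G(3) = mex{0,0} = 1
G(4) = mex{1,1} = 0
G(5) = mex{0,0} = 1
G(6) = mex{1,1,0} = 2
G(7) = mex{2,0,1} = 3
G(8) = mex{3,1,0} = 2
G(9) = mex{2,2,1,0} = 3
G(10) = mex{3,3,0,1} = 2
G(11) = mex{2,2,1,0} = 3
G(12) = mex{3,3,2,1} = 0
G(13) = mex{0,2,3,0} = 1
G(14) = mex{1,3,2,1} = 0
G(15) = mex{0,0,3,2} = 1
G(16) = mex{1,1,2,3} = 0
G(17) = mex{0,0,3,2} = 1
G(18) = mex{1,1,0,3} = 2
G(19) = mex{2,0,1,2} = 3
G(20) = mex{3,1,0,3} = 2
G(21) = mex{2,2,1,0} = 3
G(22) = mex{3,3,0,1} = 2
G(23) = mex{2,2,1,0} = 3
G(24) = mex{3,3,2,1} = 0
G(25) = mex{0,2,3,0} = 1
G(n+12) = G(n) holds for n = 0,…,8 (a full window of length max(S) = 9), so the sequence is purely periodic with period 12.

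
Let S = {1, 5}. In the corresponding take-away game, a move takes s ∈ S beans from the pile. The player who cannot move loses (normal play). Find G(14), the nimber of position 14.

G(0) = 0
G(1) = mex{0} = 1
G(2) = mex{1} = 0
G(3) = mex{0} = 1
G(4) = mex{1} = 0
G(5) = mex{0,0} = 1
G(6) = mex{1,1} = 0
G(7) = mex{0,0} = 1
G(8) = mex{1,1} = 0
G(9) = mex{0,0} = 1
G(10) = mex{1,1} = 0
G(11) = mex{0,0} = 1
G(12) = mex{1,1} = 0
G(13) = mex{0,0} = 1
G(14) = mex{1,1} = 0

0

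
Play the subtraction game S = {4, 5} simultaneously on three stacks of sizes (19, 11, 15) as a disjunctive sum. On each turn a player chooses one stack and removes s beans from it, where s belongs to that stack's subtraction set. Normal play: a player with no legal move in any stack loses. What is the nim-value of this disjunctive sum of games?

1

All stacks use S = {4, 5}:
n :  0  1  2  3  4  5  6  7  8  9 10 11 12 13 14 15 16 17 18 19
G :  0  0  0  0  1  1  1  1  2  0  0  0  0  1  1  1  1  2  0  0
Stack A: G(19) = 0.
Stack B: G(11) = 0.
Stack C: G(15) = 1.
Combined Grundy value = 0 ⊕ 0 ⊕ 1 = 1.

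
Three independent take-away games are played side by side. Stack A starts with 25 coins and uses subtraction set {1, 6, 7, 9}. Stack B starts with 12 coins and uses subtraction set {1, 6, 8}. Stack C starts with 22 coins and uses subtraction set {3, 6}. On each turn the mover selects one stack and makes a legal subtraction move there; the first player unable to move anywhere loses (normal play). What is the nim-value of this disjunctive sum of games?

Stack A, S = {1, 6, 7, 9}:
n :  0  1  2  3  4  5  6  7  8  9 10 11 12 13 14 15 16 17 18 19 20 21 22 23 24 25
G :  0  1  0  1  0  1  2  3  2  3  2  3  0  1  0  1  0  1  2  3  2  3  2  3  0  1
G_A(25) = 1.
Stack B, S = {1, 6, 8}:
G(0) = 0
G(1) = mex{0} = 1
G(2) = mex{1} = 0
G(3) = mex{0} = 1
G(4) = mex{1} = 0
G(5) = mex{0} = 1
G(6) = mex{1,0} = 2
G(7) = mex{2,1} = 0
G(8) = mex{0,0,0} = 1
G(9) = mex{1,1,1} = 0
G(10) = mex{0,0,0} = 1
G(11) = mex{1,1,1} = 0
G(12) = mex{0,2,0} = 1
G_B(12) = 1.
Stack C, S = {3, 6}:
G(0) = 0
G(1) = mex{} = 0
G(2) = mex{} = 0
G(3) = mex{0} = 1
G(4) = mex{0} = 1
G(5) = mex{0} = 1
G(6) = mex{1,0} = 2
G(7) = mex{1,0} = 2
G(8) = mex{1,0} = 2
G(9) = mex{2,1} = 0
G(10) = mex{2,1} = 0
G(11) = mex{2,1} = 0
G(12) = mex{0,2} = 1
G(13) = mex{0,2} = 1
G(14) = mex{0,2} = 1
G(15) = mex{1,0} = 2
G(16) = mex{1,0} = 2
G(17) = mex{1,0} = 2
G(18) = mex{2,1} = 0
G(19) = mex{2,1} = 0
G(20) = mex{2,1} = 0
G(21) = mex{0,2} = 1
G(22) = mex{0,2} = 1
G_C(22) = 1.
Combined Grundy value = 1 ⊕ 1 ⊕ 1 = 1.

1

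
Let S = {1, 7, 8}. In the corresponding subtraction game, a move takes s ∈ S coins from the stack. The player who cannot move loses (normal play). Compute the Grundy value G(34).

0

G(0) = 0
G(1) = mex{0} = 1
G(2) = mex{1} = 0
G(3) = mex{0} = 1
G(4) = mex{1} = 0
G(5) = mex{0} = 1
G(6) = mex{1} = 0
G(7) = mex{0,0} = 1
G(8) = mex{1,1,0} = 2
G(9) = mex{2,0,1} = 3
G(10) = mex{3,1,0} = 2
G(11) = mex{2,0,1} = 3
G(12) = mex{3,1,0} = 2
G(13) = mex{2,0,1} = 3
G(14) = mex{3,1,0} = 2
G(15) = mex{2,2,1} = 0
G(16) = mex{0,3,2} = 1
G(17) = mex{1,2,3} = 0
G(18) = mex{0,3,2} = 1
G(19) = mex{1,2,3} = 0
G(20) = mex{0,3,2} = 1
G(21) = mex{1,2,3} = 0
G(22) = mex{0,0,2} = 1
G(23) = mex{1,1,0} = 2
G(24) = mex{2,0,1} = 3
G(25) = mex{3,1,0} = 2
G(26) = mex{2,0,1} = 3
G(27) = mex{3,1,0} = 2
G(28) = mex{2,0,1} = 3
G(29) = mex{3,1,0} = 2
G(30) = mex{2,2,1} = 0
G(31) = mex{0,3,2} = 1
G(32) = mex{1,2,3} = 0
G(33) = mex{0,3,2} = 1
G(34) = mex{1,2,3} = 0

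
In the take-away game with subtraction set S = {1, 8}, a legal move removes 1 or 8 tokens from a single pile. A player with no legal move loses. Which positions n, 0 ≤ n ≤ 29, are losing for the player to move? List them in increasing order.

0, 2, 4, 6, 9, 11, 13, 15, 18, 20, 22, 24, 27, 29

n :  0  1  2  3  4  5  6  7  8  9 10 11 12 13 14 15 16 17 18 19 20 21 22 23 24 25 26 27 28 29
G :  0  1  0  1  0  1  0  1  2  0  1  0  1  0  1  0  1  2  0  1  0  1  0  1  0  1  2  0  1  0
P-positions are exactly the n with G(n) = 0.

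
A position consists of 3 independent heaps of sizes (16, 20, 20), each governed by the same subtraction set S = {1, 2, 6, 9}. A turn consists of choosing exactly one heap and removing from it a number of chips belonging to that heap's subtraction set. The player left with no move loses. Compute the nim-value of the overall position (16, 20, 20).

All heaps use S = {1, 2, 6, 9}:
n :  0  1  2  3  4  5  6  7  8  9 10 11 12 13 14 15 16 17 18 19 20
G :  0  1  2  0  1  2  3  0  1  2  0  1  2  3  0  1  2  0  1  2  3
Heap A: G(16) = 2.
Heap B: G(20) = 3.
Heap C: G(20) = 3.
Combined Grundy value = 2 ⊕ 3 ⊕ 3 = 2.

2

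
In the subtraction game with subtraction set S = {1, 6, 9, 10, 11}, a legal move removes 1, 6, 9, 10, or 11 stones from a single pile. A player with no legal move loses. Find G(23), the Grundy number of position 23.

0

G(0) = 0
G(1) = mex{0} = 1
G(2) = mex{1} = 0
G(3) = mex{0} = 1
G(4) = mex{1} = 0
G(5) = mex{0} = 1
G(6) = mex{1,0} = 2
G(7) = mex{2,1} = 0
G(8) = mex{0,0} = 1
G(9) = mex{1,1,0} = 2
G(10) = mex{2,0,1,0} = 3
G(11) = mex{3,1,0,1,0} = 2
G(12) = mex{2,2,1,0,1} = 3
G(13) = mex{3,0,0,1,0} = 2
G(14) = mex{2,1,1,0,1} = 3
G(15) = mex{3,2,2,1,0} = 4
G(16) = mex{4,3,0,2,1} = 5
G(17) = mex{5,2,1,0,2} = 3
G(18) = mex{3,3,2,1,0} = 4
G(19) = mex{4,2,3,2,1} = 0
G(20) = mex{0,3,2,3,2} = 1
G(21) = mex{1,4,3,2,3} = 0
G(22) = mex{0,5,2,3,2} = 1
G(23) = mex{1,3,3,2,3} = 0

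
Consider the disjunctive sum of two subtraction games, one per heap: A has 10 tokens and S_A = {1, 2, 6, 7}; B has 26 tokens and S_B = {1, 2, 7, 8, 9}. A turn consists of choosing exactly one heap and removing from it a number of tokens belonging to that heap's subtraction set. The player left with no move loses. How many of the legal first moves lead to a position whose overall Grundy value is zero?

2

Heap A, S = {1, 2, 6, 7}:
n :  0  1  2  3  4  5  6  7  8  9 10
G :  0  1  2  0  1  2  3  4  0  1  2
G_A(10) = 2.
Heap B, S = {1, 2, 7, 8, 9}:
n :  0  1  2  3  4  5  6  7  8  9 10 11 12 13 14 15 16 17 18 19 20 21 22 23 24 25 26
G :  0  1  2  0  1  2  0  1  2  3  4  5  3  4  5  3  0  1  2  0  1  2  0  1  2  3  4
G_B(26) = 4.
Combined Grundy value = 2 ⊕ 4 = 6.
A winning move leaves total XOR = 0, i.e. changes one component's Grundy value g to g ⊕ X where X is the current total.
Heap A: need g' = 2⊕6 = 4. Options: 10−1→G=1, 10−2→G=0, 10−6→G=1, 10−7→G=0. Hits: 0.
Heap B: need g' = 4⊕6 = 2. Options: 26−1→G=3, 26−2→G=2, 26−7→G=0, 26−8→G=2, 26−9→G=1. Hits: 2.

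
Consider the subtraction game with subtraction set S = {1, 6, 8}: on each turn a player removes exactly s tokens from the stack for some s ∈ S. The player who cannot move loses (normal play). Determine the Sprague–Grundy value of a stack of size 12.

n :  0  1  2  3  4  5  6  7  8  9 10 11 12
G :  0  1  0  1  0  1  2  0  1  0  1  0  1

1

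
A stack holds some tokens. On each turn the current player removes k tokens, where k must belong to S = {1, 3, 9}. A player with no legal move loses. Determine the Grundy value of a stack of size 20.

G(0) = 0
G(1) = mex{0} = 1
G(2) = mex{1} = 0
G(3) = mex{0,0} = 1
G(4) = mex{1,1} = 0
G(5) = mex{0,0} = 1
G(6) = mex{1,1} = 0
G(7) = mex{0,0} = 1
G(8) = mex{1,1} = 0
G(9) = mex{0,0,0} = 1
G(10) = mex{1,1,1} = 0
G(11) = mex{0,0,0} = 1
G(12) = mex{1,1,1} = 0
G(13) = mex{0,0,0} = 1
G(14) = mex{1,1,1} = 0
G(15) = mex{0,0,0} = 1
G(16) = mex{1,1,1} = 0
G(17) = mex{0,0,0} = 1
G(18) = mex{1,1,1} = 0
G(19) = mex{0,0,0} = 1
G(20) = mex{1,1,1} = 0

0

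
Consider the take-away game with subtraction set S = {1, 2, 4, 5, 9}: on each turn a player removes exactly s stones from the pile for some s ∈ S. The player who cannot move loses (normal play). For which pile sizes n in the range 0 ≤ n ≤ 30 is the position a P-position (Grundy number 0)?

0, 3, 6, 13, 16, 19, 26, 29

n :  0  1  2  3  4  5  6  7  8  9 10 11 12 13 14 15 16 17 18 19 20 21 22 23 24 25 26 27 28 29 30
G :  0  1  2  0  1  2  0  1  2  3  4  5  3  0  1  2  0  1  2  0  1  2  3  4  5  3  0  1  2  0  1
P-positions are exactly the n with G(n) = 0.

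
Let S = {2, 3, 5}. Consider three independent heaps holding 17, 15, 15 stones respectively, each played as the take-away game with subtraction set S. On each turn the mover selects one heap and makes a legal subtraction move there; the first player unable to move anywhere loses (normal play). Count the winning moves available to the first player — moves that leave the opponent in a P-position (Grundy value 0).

4

All heaps use S = {2, 3, 5}:
n :  0  1  2  3  4  5  6  7  8  9 10 11 12 13 14 15 16 17
G :  0  0  1  1  2  2  3  0  0  1  1  2  2  3  0  0  1  1
Heap A: G(17) = 1.
Heap B: G(15) = 0.
Heap C: G(15) = 0.
Combined Grundy value = 1 ⊕ 0 ⊕ 0 = 1.
A winning move leaves total XOR = 0, i.e. changes one component's Grundy value g to g ⊕ X where X is the current total.
Heap A: need g' = 1⊕1 = 0. Options: 17−2→G=0, 17−3→G=0, 17−5→G=2. Hits: 2.
Heap B: need g' = 0⊕1 = 1. Options: 15−2→G=3, 15−3→G=2, 15−5→G=1. Hits: 1.
Heap C: need g' = 0⊕1 = 1. Options: 15−2→G=3, 15−3→G=2, 15−5→G=1. Hits: 1.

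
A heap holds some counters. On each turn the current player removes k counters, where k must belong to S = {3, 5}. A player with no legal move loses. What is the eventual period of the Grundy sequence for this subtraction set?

8

n :  0  1  2  3  4  5  6  7  8  9 10 11 12 13 14 15 16 17
G :  0  0  0  1  1  1  2  2  0  0  0  1  1  1  2  2  0  0
G(n+8) = G(n) holds for n = 0,…,4 (a full window of length max(S) = 5), so the sequence is purely periodic with period 8.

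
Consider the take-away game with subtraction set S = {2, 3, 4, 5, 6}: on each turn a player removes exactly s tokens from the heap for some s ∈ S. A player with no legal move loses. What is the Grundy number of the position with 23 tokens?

3

G(0) = 0
G(1) = mex{} = 0
G(2) = mex{0} = 1
G(3) = mex{0,0} = 1
G(4) = mex{1,0,0} = 2
G(5) = mex{1,1,0,0} = 2
G(6) = mex{2,1,1,0,0} = 3
G(7) = mex{2,2,1,1,0} = 3
G(8) = mex{3,2,2,1,1} = 0
G(9) = mex{3,3,2,2,1} = 0
G(10) = mex{0,3,3,2,2} = 1
G(11) = mex{0,0,3,3,2} = 1
G(12) = mex{1,0,0,3,3} = 2
G(13) = mex{1,1,0,0,3} = 2
G(14) = mex{2,1,1,0,0} = 3
G(15) = mex{2,2,1,1,0} = 3
G(16) = mex{3,2,2,1,1} = 0
G(17) = mex{3,3,2,2,1} = 0
G(18) = mex{0,3,3,2,2} = 1
G(19) = mex{0,0,3,3,2} = 1
G(20) = mex{1,0,0,3,3} = 2
G(21) = mex{1,1,0,0,3} = 2
G(22) = mex{2,1,1,0,0} = 3
G(23) = mex{2,2,1,1,0} = 3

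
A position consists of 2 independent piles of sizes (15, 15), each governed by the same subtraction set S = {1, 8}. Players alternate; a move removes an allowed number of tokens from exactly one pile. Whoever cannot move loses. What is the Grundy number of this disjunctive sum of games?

All piles use S = {1, 8}:
n :  0  1  2  3  4  5  6  7  8  9 10 11 12 13 14 15
G :  0  1  0  1  0  1  0  1  2  0  1  0  1  0  1  0
Pile A: G(15) = 0.
Pile B: G(15) = 0.
Combined Grundy value = 0 ⊕ 0 = 0.

0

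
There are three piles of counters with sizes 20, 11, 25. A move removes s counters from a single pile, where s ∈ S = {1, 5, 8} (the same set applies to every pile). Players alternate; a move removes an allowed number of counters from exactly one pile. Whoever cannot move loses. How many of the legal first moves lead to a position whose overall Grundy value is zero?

All piles use S = {1, 5, 8}:
n :  0  1  2  3  4  5  6  7  8  9 10 11 12 13 14 15 16 17 18 19 20 21 22 23 24 25
G :  0  1  0  1  0  1  0  1  2  3  2  3  2  0  1  0  1  0  1  0  1  2  3  2  3  2
Pile A: G(20) = 1.
Pile B: G(11) = 3.
Pile C: G(25) = 2.
Combined Grundy value = 1 ⊕ 3 ⊕ 2 = 0.
A winning move leaves total XOR = 0, i.e. changes one component's Grundy value g to g ⊕ X where X is the current total.
Pile A: target g' = 1⊕0 = 1, but every legal move changes the Grundy value (mex property), so 0 moves.
Pile B: target g' = 3⊕0 = 3, but every legal move changes the Grundy value (mex property), so 0 moves.
Pile C: target g' = 2⊕0 = 2, but every legal move changes the Grundy value (mex property), so 0 moves.

0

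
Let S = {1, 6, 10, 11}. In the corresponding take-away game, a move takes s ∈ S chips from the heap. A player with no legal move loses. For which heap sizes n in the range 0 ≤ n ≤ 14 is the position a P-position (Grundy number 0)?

G(0) = 0
G(1) = mex{0} = 1
G(2) = mex{1} = 0
G(3) = mex{0} = 1
G(4) = mex{1} = 0
G(5) = mex{0} = 1
G(6) = mex{1,0} = 2
G(7) = mex{2,1} = 0
G(8) = mex{0,0} = 1
G(9) = mex{1,1} = 0
G(10) = mex{0,0,0} = 1
G(11) = mex{1,1,1,0} = 2
G(12) = mex{2,2,0,1} = 3
G(13) = mex{3,0,1,0} = 2
G(14) = mex{2,1,0,1} = 3
P-positions are exactly the n with G(n) = 0.

0, 2, 4, 7, 9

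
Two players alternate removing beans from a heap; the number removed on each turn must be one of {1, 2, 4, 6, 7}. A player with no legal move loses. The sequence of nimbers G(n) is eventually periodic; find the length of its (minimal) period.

G(0) = 0
G(1) = mex{0} = 1
G(2) = mex{1,0} = 2
G(3) = mex{2,1} = 0
G(4) = mex{0,2,0} = 1
G(5) = mex{1,0,1} = 2
G(6) = mex{2,1,2,0} = 3
G(7) = mex{3,2,0,1,0} = 4
G(8) = mex{4,3,1,2,1} = 0
G(9) = mex{0,4,2,0,2} = 1
G(10) = mex{1,0,3,1,0} = 2
G(11) = mex{2,1,4,2,1} = 0
G(12) = mex{0,2,0,3,2} = 1
G(13) = mex{1,0,1,4,3} = 2
G(14) = mex{2,1,2,0,4} = 3
G(15) = mex{3,2,0,1,0} = 4
G(16) = mex{4,3,1,2,1} = 0
G(17) = mex{0,4,2,0,2} = 1
G(n+8) = G(n) holds for n = 0,…,6 (a full window of length max(S) = 7), so the sequence is purely periodic with period 8.

8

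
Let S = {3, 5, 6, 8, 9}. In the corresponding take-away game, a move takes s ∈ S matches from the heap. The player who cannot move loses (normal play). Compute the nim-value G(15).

1

G(0) = 0
G(1) = mex{} = 0
G(2) = mex{} = 0
G(3) = mex{0} = 1
G(4) = mex{0} = 1
G(5) = mex{0,0} = 1
G(6) = mex{1,0,0} = 2
G(7) = mex{1,0,0} = 2
G(8) = mex{1,1,0,0} = 2
G(9) = mex{2,1,1,0,0} = 3
G(10) = mex{2,1,1,0,0} = 3
G(11) = mex{2,2,1,1,0} = 3
G(12) = mex{3,2,2,1,1} = 0
G(13) = mex{3,2,2,1,1} = 0
G(14) = mex{3,3,2,2,1} = 0
G(15) = mex{0,3,3,2,2} = 1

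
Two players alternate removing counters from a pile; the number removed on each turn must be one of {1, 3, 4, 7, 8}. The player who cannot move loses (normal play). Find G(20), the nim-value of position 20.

G(0) = 0
G(1) = mex{0} = 1
G(2) = mex{1} = 0
G(3) = mex{0,0} = 1
G(4) = mex{1,1,0} = 2
G(5) = mex{2,0,1} = 3
G(6) = mex{3,1,0} = 2
G(7) = mex{2,2,1,0} = 3
G(8) = mex{3,3,2,1,0} = 4
G(9) = mex{4,2,3,0,1} = 5
G(10) = mex{5,3,2,1,0} = 4
G(11) = mex{4,4,3,2,1} = 0
G(12) = mex{0,5,4,3,2} = 1
G(13) = mex{1,4,5,2,3} = 0
G(14) = mex{0,0,4,3,2} = 1
G(15) = mex{1,1,0,4,3} = 2
G(16) = mex{2,0,1,5,4} = 3
G(17) = mex{3,1,0,4,5} = 2
G(18) = mex{2,2,1,0,4} = 3
G(19) = mex{3,3,2,1,0} = 4
G(20) = mex{4,2,3,0,1} = 5

5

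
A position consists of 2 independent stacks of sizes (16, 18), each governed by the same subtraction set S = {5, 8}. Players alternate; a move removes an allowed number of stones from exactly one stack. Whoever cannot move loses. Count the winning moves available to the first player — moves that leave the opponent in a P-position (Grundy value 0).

All stacks use S = {5, 8}:
n :  0  1  2  3  4  5  6  7  8  9 10 11 12 13 14 15 16 17 18
G :  0  0  0  0  0  1  1  1  1  1  2  2  2  0  0  0  0  0  1
Stack A: G(16) = 0.
Stack B: G(18) = 1.
Combined Grundy value = 0 ⊕ 1 = 1.
A winning move leaves total XOR = 0, i.e. changes one component's Grundy value g to g ⊕ X where X is the current total.
Stack A: need g' = 0⊕1 = 1. Options: 16−5→G=2, 16−8→G=1. Hits: 1.
Stack B: need g' = 1⊕1 = 0. Options: 18−5→G=0, 18−8→G=2. Hits: 1.

2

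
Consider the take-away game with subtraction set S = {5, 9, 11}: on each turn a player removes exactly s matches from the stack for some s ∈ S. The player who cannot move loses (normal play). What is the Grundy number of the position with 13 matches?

2

n :  0  1  2  3  4  5  6  7  8  9 10 11 12 13
G :  0  0  0  0  0  1  1  1  1  1  2  2  2  2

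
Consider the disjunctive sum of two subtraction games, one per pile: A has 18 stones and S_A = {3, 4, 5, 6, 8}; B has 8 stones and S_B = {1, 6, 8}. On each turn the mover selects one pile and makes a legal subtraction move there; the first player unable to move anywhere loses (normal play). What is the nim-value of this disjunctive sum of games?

Pile A, S = {3, 4, 5, 6, 8}:
G(0) = 0
G(1) = mex{} = 0
G(2) = mex{} = 0
G(3) = mex{0} = 1
G(4) = mex{0,0} = 1
G(5) = mex{0,0,0} = 1
G(6) = mex{1,0,0,0} = 2
G(7) = mex{1,1,0,0} = 2
G(8) = mex{1,1,1,0,0} = 2
G(9) = mex{2,1,1,1,0} = 3
G(10) = mex{2,2,1,1,0} = 3
G(11) = mex{2,2,2,1,1} = 0
G(12) = mex{3,2,2,2,1} = 0
G(13) = mex{3,3,2,2,1} = 0
G(14) = mex{0,3,3,2,2} = 1
G(15) = mex{0,0,3,3,2} = 1
G(16) = mex{0,0,0,3,2} = 1
G(17) = mex{1,0,0,0,3} = 2
G(18) = mex{1,1,0,0,3} = 2
G_A(18) = 2.
Pile B, S = {1, 6, 8}:
n : 0 1 2 3 4 5 6 7 8
G : 0 1 0 1 0 1 2 0 1
G_B(8) = 1.
Combined Grundy value = 2 ⊕ 1 = 3.

3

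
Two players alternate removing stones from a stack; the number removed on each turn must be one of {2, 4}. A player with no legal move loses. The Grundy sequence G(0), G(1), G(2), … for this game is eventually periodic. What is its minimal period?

6

n :  0  1  2  3  4  5  6  7  8  9 10 11 12 13 14
G :  0  0  1  1  2  2  0  0  1  1  2  2  0  0  1
G(n+6) = G(n) holds for n = 0,…,3 (a full window of length max(S) = 4), so the sequence is purely periodic with period 6.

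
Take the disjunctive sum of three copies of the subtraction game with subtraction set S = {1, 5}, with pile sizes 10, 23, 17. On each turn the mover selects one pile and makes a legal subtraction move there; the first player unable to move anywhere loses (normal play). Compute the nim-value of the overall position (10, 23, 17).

0

All piles use S = {1, 5}:
G(0) = 0
G(1) = mex{0} = 1
G(2) = mex{1} = 0
G(3) = mex{0} = 1
G(4) = mex{1} = 0
G(5) = mex{0,0} = 1
G(6) = mex{1,1} = 0
G(7) = mex{0,0} = 1
G(8) = mex{1,1} = 0
G(9) = mex{0,0} = 1
G(10) = mex{1,1} = 0
G(11) = mex{0,0} = 1
G(12) = mex{1,1} = 0
G(13) = mex{0,0} = 1
G(14) = mex{1,1} = 0
G(15) = mex{0,0} = 1
G(16) = mex{1,1} = 0
G(17) = mex{0,0} = 1
G(18) = mex{1,1} = 0
G(19) = mex{0,0} = 1
G(20) = mex{1,1} = 0
G(21) = mex{0,0} = 1
G(22) = mex{1,1} = 0
G(23) = mex{0,0} = 1
Pile A: G(10) = 0.
Pile B: G(23) = 1.
Pile C: G(17) = 1.
Combined Grundy value = 0 ⊕ 1 ⊕ 1 = 0.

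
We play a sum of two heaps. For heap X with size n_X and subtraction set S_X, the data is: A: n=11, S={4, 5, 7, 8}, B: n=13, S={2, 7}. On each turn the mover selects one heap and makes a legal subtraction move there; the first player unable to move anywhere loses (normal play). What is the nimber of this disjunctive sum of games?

Heap A, S = {4, 5, 7, 8}:
G(0) = 0
G(1) = mex{} = 0
G(2) = mex{} = 0
G(3) = mex{} = 0
G(4) = mex{0} = 1
G(5) = mex{0,0} = 1
G(6) = mex{0,0} = 1
G(7) = mex{0,0,0} = 1
G(8) = mex{1,0,0,0} = 2
G(9) = mex{1,1,0,0} = 2
G(10) = mex{1,1,0,0} = 2
G(11) = mex{1,1,1,0} = 2
G_A(11) = 2.
Heap B, S = {2, 7}:
G(0) = 0
G(1) = mex{} = 0
G(2) = mex{0} = 1
G(3) = mex{0} = 1
G(4) = mex{1} = 0
G(5) = mex{1} = 0
G(6) = mex{0} = 1
G(7) = mex{0,0} = 1
G(8) = mex{1,0} = 2
G(9) = mex{1,1} = 0
G(10) = mex{2,1} = 0
G(11) = mex{0,0} = 1
G(12) = mex{0,0} = 1
G(13) = mex{1,1} = 0
G_B(13) = 0.
Combined Grundy value = 2 ⊕ 0 = 2.

2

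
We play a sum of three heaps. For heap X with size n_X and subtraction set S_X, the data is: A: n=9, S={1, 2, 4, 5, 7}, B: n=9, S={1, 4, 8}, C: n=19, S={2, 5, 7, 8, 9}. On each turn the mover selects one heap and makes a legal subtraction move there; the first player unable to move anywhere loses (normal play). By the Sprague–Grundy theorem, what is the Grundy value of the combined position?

0

Heap A, S = {1, 2, 4, 5, 7}:
G(0) = 0
G(1) = mex{0} = 1
G(2) = mex{1,0} = 2
G(3) = mex{2,1} = 0
G(4) = mex{0,2,0} = 1
G(5) = mex{1,0,1,0} = 2
G(6) = mex{2,1,2,1} = 0
G(7) = mex{0,2,0,2,0} = 1
G(8) = mex{1,0,1,0,1} = 2
G(9) = mex{2,1,2,1,2} = 0
G_A(9) = 0.
Heap B, S = {1, 4, 8}:
n : 0 1 2 3 4 5 6 7 8 9
G : 0 1 0 1 2 0 1 0 1 2
G_B(9) = 2.
Heap C, S = {2, 5, 7, 8, 9}:
n :  0  1  2  3  4  5  6  7  8  9 10 11 12 13 14 15 16 17 18 19
G :  0  0  1  1  0  2  1  3  2  2  3  3  4  4  0  0  1  1  0  2
G_C(19) = 2.
Combined Grundy value = 0 ⊕ 2 ⊕ 2 = 0.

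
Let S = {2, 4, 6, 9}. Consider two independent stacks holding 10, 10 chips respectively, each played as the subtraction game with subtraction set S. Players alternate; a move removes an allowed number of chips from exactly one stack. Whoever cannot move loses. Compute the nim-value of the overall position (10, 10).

0

All stacks use S = {2, 4, 6, 9}:
n :  0  1  2  3  4  5  6  7  8  9 10
G :  0  0  1  1  2  2  3  3  0  4  1
Stack A: G(10) = 1.
Stack B: G(10) = 1.
Combined Grundy value = 1 ⊕ 1 = 0.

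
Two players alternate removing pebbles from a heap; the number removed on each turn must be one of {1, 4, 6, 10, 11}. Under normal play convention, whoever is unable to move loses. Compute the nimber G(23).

G(0) = 0
G(1) = mex{0} = 1
G(2) = mex{1} = 0
G(3) = mex{0} = 1
G(4) = mex{1,0} = 2
G(5) = mex{2,1} = 0
G(6) = mex{0,0,0} = 1
G(7) = mex{1,1,1} = 0
G(8) = mex{0,2,0} = 1
G(9) = mex{1,0,1} = 2
G(10) = mex{2,1,2,0} = 3
G(11) = mex{3,0,0,1,0} = 2
G(12) = mex{2,1,1,0,1} = 3
G(13) = mex{3,2,0,1,0} = 4
G(14) = mex{4,3,1,2,1} = 0
G(15) = mex{0,2,2,0,2} = 1
G(16) = mex{1,3,3,1,0} = 2
G(17) = mex{2,4,2,0,1} = 3
G(18) = mex{3,0,3,1,0} = 2
G(19) = mex{2,1,4,2,1} = 0
G(20) = mex{0,2,0,3,2} = 1
G(21) = mex{1,3,1,2,3} = 0
G(22) = mex{0,2,2,3,2} = 1
G(23) = mex{1,0,3,4,3} = 2

2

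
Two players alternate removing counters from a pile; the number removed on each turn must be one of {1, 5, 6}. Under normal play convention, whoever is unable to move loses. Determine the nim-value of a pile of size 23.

1

n :  0  1  2  3  4  5  6  7  8  9 10 11 12 13 14 15 16 17 18 19 20 21 22 23
G :  0  1  0  1  0  1  2  3  2  3  2  0  1  0  1  0  1  2  3  2  3  2  0  1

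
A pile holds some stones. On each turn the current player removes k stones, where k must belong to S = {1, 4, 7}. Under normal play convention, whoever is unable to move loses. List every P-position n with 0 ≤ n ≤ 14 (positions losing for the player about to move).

0, 2, 5, 8, 10, 13

n :  0  1  2  3  4  5  6  7  8  9 10 11 12 13 14
G :  0  1  0  1  2  0  1  2  0  1  0  1  2  0  1
P-positions are exactly the n with G(n) = 0.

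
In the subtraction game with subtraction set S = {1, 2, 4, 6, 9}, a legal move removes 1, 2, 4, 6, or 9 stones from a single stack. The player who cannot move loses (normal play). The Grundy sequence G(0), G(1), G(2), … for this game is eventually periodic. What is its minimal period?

8

n :  0  1  2  3  4  5  6  7  8  9 10 11 12 13 14 15 16 17 18
G :  0  1  2  0  1  2  3  4  0  1  2  0  1  2  3  4  0  1  2
G(n+8) = G(n) holds for n = 0,…,8 (a full window of length max(S) = 9), so the sequence is purely periodic with period 8.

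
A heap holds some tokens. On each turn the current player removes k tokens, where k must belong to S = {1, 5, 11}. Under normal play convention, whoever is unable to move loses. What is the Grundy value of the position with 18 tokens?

0

G(0) = 0
G(1) = mex{0} = 1
G(2) = mex{1} = 0
G(3) = mex{0} = 1
G(4) = mex{1} = 0
G(5) = mex{0,0} = 1
G(6) = mex{1,1} = 0
G(7) = mex{0,0} = 1
G(8) = mex{1,1} = 0
G(9) = mex{0,0} = 1
G(10) = mex{1,1} = 0
G(11) = mex{0,0,0} = 1
G(12) = mex{1,1,1} = 0
G(13) = mex{0,0,0} = 1
G(14) = mex{1,1,1} = 0
G(15) = mex{0,0,0} = 1
G(16) = mex{1,1,1} = 0
G(17) = mex{0,0,0} = 1
G(18) = mex{1,1,1} = 0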